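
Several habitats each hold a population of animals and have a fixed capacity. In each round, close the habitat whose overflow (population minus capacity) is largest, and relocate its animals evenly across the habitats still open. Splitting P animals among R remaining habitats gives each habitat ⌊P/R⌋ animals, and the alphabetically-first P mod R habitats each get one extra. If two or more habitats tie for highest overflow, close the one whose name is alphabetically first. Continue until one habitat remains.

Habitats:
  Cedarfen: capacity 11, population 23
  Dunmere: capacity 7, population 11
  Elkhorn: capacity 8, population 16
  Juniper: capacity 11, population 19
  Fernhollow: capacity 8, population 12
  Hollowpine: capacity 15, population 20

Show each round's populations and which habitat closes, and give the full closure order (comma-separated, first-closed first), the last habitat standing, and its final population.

Closure order: Cedarfen, Elkhorn, Juniper, Dunmere, Fernhollow
Last habitat: Hollowpine with 101 animals

Round 1: Cedarfen=23 Dunmere=11 Elkhorn=16 Fernhollow=12 Hollowpine=20 Juniper=19 → close Cedarfen (overflow 12)
  23÷5 = 4 each, +1 to first 3
Round 2: Dunmere=16 Elkhorn=21 Fernhollow=17 Hollowpine=24 Juniper=23 → close Elkhorn (overflow 13)
  21÷4 = 5 each, +1 to first 1
Round 3: Dunmere=22 Fernhollow=22 Hollowpine=29 Juniper=28 → close Juniper (overflow 17)
  28÷3 = 9 each, +1 to first 1
Round 4: Dunmere=32 Fernhollow=31 Hollowpine=38 → close Dunmere (overflow 25)
  32÷2 = 16 each, +1 to first 0
Round 5: Fernhollow=47 Hollowpine=54 → close Fernhollow (overflow 39)
  47÷1 = 47 each, +1 to first 0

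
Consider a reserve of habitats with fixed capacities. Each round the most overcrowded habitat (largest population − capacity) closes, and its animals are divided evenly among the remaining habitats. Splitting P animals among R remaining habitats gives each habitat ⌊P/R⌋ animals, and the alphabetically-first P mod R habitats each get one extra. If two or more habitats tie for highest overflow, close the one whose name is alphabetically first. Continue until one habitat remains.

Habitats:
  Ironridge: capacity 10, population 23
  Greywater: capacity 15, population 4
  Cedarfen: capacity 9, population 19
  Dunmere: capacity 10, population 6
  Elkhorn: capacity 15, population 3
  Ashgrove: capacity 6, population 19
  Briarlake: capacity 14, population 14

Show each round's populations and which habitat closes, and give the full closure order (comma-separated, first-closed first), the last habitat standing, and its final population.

Round 1: Ashgrove=19 Briarlake=14 Cedarfen=19 Dunmere=6 Elkhorn=3 Greywater=4 Ironridge=23 → close Ashgrove (overflow 13)
  19÷6 = 3 each, +1 to first 1
Round 2: Briarlake=18 Cedarfen=22 Dunmere=9 Elkhorn=6 Greywater=7 Ironridge=26 → close Ironridge (overflow 16)
  26÷5 = 5 each, +1 to first 1
Round 3: Briarlake=24 Cedarfen=27 Dunmere=14 Elkhorn=11 Greywater=12 → close Cedarfen (overflow 18)
  27÷4 = 6 each, +1 to first 3
Round 4: Briarlake=31 Dunmere=21 Elkhorn=18 Greywater=18 → close Briarlake (overflow 17)
  31÷3 = 10 each, +1 to first 1
Round 5: Dunmere=32 Elkhorn=28 Greywater=28 → close Dunmere (overflow 22)
  32÷2 = 16 each, +1 to first 0
Round 6: Elkhorn=44 Greywater=44 → close Elkhorn (overflow 29)
  44÷1 = 44 each, +1 to first 0

Closure order: Ashgrove, Ironridge, Cedarfen, Briarlake, Dunmere, Elkhorn
Last habitat: Greywater with 88 animals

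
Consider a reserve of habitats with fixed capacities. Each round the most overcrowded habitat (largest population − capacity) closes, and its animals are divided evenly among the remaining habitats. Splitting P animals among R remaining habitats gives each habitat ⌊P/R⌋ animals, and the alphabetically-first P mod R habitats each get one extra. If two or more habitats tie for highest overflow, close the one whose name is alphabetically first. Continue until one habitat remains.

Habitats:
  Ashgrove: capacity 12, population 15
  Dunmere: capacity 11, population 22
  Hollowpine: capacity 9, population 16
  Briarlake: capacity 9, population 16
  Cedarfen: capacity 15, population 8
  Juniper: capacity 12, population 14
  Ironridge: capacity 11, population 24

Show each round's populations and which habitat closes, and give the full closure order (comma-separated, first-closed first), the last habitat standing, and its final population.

Round 1: Ashgrove=15 Briarlake=16 Cedarfen=8 Dunmere=22 Hollowpine=16 Ironridge=24 Juniper=14 → close Ironridge (overflow 13)
  24÷6 = 4 each, +1 to first 0
Round 2: Ashgrove=19 Briarlake=20 Cedarfen=12 Dunmere=26 Hollowpine=20 Juniper=18 → close Dunmere (overflow 15)
  26÷5 = 5 each, +1 to first 1
Round 3: Ashgrove=25 Briarlake=25 Cedarfen=17 Hollowpine=25 Juniper=23 → close Briarlake (overflow 16)
  25÷4 = 6 each, +1 to first 1
Round 4: Ashgrove=32 Cedarfen=23 Hollowpine=31 Juniper=29 → close Hollowpine (overflow 22)
  31÷3 = 10 each, +1 to first 1
Round 5: Ashgrove=43 Cedarfen=33 Juniper=39 → close Ashgrove (overflow 31)
  43÷2 = 21 each, +1 to first 1
Round 6: Cedarfen=55 Juniper=60 → close Juniper (overflow 48)
  60÷1 = 60 each, +1 to first 0

Closure order: Ironridge, Dunmere, Briarlake, Hollowpine, Ashgrove, Juniper
Last habitat: Cedarfen with 115 animals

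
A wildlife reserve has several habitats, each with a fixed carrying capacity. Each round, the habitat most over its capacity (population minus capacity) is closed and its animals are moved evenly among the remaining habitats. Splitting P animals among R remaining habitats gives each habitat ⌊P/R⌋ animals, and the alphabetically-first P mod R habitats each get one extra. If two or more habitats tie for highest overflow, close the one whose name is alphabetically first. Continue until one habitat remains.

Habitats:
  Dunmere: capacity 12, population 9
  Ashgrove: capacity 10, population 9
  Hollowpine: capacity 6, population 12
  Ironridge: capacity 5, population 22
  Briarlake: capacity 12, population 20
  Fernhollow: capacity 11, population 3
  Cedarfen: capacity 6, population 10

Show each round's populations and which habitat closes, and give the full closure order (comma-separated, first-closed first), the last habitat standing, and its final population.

Round 1: Ashgrove=9 Briarlake=20 Cedarfen=10 Dunmere=9 Fernhollow=3 Hollowpine=12 Ironridge=22 → close Ironridge (overflow 17)
  22÷6 = 3 each, +1 to first 4
Round 2: Ashgrove=13 Briarlake=24 Cedarfen=14 Dunmere=13 Fernhollow=6 Hollowpine=15 → close Briarlake (overflow 12)
  24÷5 = 4 each, +1 to first 4
Round 3: Ashgrove=18 Cedarfen=19 Dunmere=18 Fernhollow=11 Hollowpine=19 → close Cedarfen (overflow 13)
  19÷4 = 4 each, +1 to first 3
Round 4: Ashgrove=23 Dunmere=23 Fernhollow=16 Hollowpine=23 → close Hollowpine (overflow 17)
  23÷3 = 7 each, +1 to first 2
Round 5: Ashgrove=31 Dunmere=31 Fernhollow=23 → close Ashgrove (overflow 21)
  31÷2 = 15 each, +1 to first 1
Round 6: Dunmere=47 Fernhollow=38 → close Dunmere (overflow 35)
  47÷1 = 47 each, +1 to first 0

Closure order: Ironridge, Briarlake, Cedarfen, Hollowpine, Ashgrove, Dunmere
Last habitat: Fernhollow with 85 animals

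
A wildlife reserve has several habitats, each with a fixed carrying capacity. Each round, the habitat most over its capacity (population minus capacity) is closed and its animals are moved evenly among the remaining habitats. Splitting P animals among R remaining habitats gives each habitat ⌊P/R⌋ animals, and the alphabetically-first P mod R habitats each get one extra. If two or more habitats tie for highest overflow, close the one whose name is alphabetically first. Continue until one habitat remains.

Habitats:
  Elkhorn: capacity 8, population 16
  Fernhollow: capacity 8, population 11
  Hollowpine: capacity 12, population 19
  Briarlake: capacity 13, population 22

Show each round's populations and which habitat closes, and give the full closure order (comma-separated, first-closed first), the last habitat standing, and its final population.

Round 1: Briarlake=22 Elkhorn=16 Fernhollow=11 Hollowpine=19 → close Briarlake (overflow 9)
  22÷3 = 7 each, +1 to first 1
Round 2: Elkhorn=24 Fernhollow=18 Hollowpine=26 → close Elkhorn (overflow 16)
  24÷2 = 12 each, +1 to first 0
Round 3: Fernhollow=30 Hollowpine=38 → close Hollowpine (overflow 26)
  38÷1 = 38 each, +1 to first 0

Closure order: Briarlake, Elkhorn, Hollowpine
Last habitat: Fernhollow with 68 animals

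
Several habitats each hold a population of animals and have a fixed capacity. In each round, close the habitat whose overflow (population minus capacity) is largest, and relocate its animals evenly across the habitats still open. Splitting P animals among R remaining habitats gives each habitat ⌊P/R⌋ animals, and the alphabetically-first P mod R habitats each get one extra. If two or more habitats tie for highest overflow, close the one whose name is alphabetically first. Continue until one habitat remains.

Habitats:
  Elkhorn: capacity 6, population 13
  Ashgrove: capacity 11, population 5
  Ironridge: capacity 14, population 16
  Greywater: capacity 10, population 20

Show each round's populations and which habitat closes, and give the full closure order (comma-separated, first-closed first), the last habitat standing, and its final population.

Round 1: Ashgrove=5 Elkhorn=13 Greywater=20 Ironridge=16 → close Greywater (overflow 10)
  20÷3 = 6 each, +1 to first 2
Round 2: Ashgrove=12 Elkhorn=20 Ironridge=22 → close Elkhorn (overflow 14)
  20÷2 = 10 each, +1 to first 0
Round 3: Ashgrove=22 Ironridge=32 → close Ironridge (overflow 18)
  32÷1 = 32 each, +1 to first 0

Closure order: Greywater, Elkhorn, Ironridge
Last habitat: Ashgrove with 54 animals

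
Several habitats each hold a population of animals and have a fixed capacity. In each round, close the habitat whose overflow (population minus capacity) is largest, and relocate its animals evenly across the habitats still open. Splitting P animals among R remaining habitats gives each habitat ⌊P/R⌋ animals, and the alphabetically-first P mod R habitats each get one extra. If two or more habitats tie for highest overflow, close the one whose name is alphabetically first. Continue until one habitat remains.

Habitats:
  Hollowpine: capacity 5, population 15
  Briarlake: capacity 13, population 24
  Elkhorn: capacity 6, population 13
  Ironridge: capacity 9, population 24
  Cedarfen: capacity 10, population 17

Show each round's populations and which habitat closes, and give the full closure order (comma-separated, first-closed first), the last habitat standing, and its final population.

Closure order: Ironridge, Briarlake, Hollowpine, Cedarfen
Last habitat: Elkhorn with 93 animals

Round 1: Briarlake=24 Cedarfen=17 Elkhorn=13 Hollowpine=15 Ironridge=24 → close Ironridge (overflow 15)
  24÷4 = 6 each, +1 to first 0
Round 2: Briarlake=30 Cedarfen=23 Elkhorn=19 Hollowpine=21 → close Briarlake (overflow 17)
  30÷3 = 10 each, +1 to first 0
Round 3: Cedarfen=33 Elkhorn=29 Hollowpine=31 → close Hollowpine (overflow 26)
  31÷2 = 15 each, +1 to first 1
Round 4: Cedarfen=49 Elkhorn=44 → close Cedarfen (overflow 39)
  49÷1 = 49 each, +1 to first 0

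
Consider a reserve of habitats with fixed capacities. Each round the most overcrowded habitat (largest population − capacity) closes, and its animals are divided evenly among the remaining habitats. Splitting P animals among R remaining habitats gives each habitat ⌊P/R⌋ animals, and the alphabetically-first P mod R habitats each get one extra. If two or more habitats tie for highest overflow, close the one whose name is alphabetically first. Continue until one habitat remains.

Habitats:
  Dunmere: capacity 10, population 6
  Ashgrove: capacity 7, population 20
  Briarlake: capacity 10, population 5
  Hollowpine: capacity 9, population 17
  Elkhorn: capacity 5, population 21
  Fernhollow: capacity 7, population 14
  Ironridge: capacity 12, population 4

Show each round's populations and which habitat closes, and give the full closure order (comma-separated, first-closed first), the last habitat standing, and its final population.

Round 1: Ashgrove=20 Briarlake=5 Dunmere=6 Elkhorn=21 Fernhollow=14 Hollowpine=17 Ironridge=4 → close Elkhorn (overflow 16)
  21÷6 = 3 each, +1 to first 3
Round 2: Ashgrove=24 Briarlake=9 Dunmere=10 Fernhollow=17 Hollowpine=20 Ironridge=7 → close Ashgrove (overflow 17)
  24÷5 = 4 each, +1 to first 4
Round 3: Briarlake=14 Dunmere=15 Fernhollow=22 Hollowpine=25 Ironridge=11 → close Hollowpine (overflow 16)
  25÷4 = 6 each, +1 to first 1
Round 4: Briarlake=21 Dunmere=21 Fernhollow=28 Ironridge=17 → close Fernhollow (overflow 21)
  28÷3 = 9 each, +1 to first 1
Round 5: Briarlake=31 Dunmere=30 Ironridge=26 → close Briarlake (overflow 21)
  31÷2 = 15 each, +1 to first 1
Round 6: Dunmere=46 Ironridge=41 → close Dunmere (overflow 36)
  46÷1 = 46 each, +1 to first 0

Closure order: Elkhorn, Ashgrove, Hollowpine, Fernhollow, Briarlake, Dunmere
Last habitat: Ironridge with 87 animals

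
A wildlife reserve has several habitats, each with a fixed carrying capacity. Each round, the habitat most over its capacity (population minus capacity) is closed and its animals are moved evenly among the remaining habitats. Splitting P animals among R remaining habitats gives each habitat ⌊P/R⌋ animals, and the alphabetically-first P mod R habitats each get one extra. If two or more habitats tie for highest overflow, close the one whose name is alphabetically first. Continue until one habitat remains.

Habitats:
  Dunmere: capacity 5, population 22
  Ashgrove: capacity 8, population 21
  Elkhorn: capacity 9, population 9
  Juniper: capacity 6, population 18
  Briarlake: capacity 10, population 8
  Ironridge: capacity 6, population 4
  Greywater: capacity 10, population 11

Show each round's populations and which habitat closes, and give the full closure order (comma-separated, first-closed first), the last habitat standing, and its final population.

Round 1: Ashgrove=21 Briarlake=8 Dunmere=22 Elkhorn=9 Greywater=11 Ironridge=4 Juniper=18 → close Dunmere (overflow 17)
  22÷6 = 3 each, +1 to first 4
Round 2: Ashgrove=25 Briarlake=12 Elkhorn=13 Greywater=15 Ironridge=7 Juniper=21 → close Ashgrove (overflow 17)
  25÷5 = 5 each, +1 to first 0
Round 3: Briarlake=17 Elkhorn=18 Greywater=20 Ironridge=12 Juniper=26 → close Juniper (overflow 20)
  26÷4 = 6 each, +1 to first 2
Round 4: Briarlake=24 Elkhorn=25 Greywater=26 Ironridge=18 → close Elkhorn (overflow 16)
  25÷3 = 8 each, +1 to first 1
Round 5: Briarlake=33 Greywater=34 Ironridge=26 → close Greywater (overflow 24)
  34÷2 = 17 each, +1 to first 0
Round 6: Briarlake=50 Ironridge=43 → close Briarlake (overflow 40)
  50÷1 = 50 each, +1 to first 0

Closure order: Dunmere, Ashgrove, Juniper, Elkhorn, Greywater, Briarlake
Last habitat: Ironridge with 93 animals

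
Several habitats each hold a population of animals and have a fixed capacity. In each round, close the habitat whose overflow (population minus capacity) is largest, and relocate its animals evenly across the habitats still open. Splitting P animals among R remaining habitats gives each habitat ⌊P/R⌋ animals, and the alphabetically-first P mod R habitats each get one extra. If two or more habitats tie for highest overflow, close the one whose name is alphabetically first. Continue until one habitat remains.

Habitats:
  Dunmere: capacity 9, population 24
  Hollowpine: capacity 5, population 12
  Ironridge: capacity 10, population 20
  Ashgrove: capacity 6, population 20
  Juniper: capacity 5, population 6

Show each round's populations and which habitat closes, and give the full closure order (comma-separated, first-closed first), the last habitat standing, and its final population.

Round 1: Ashgrove=20 Dunmere=24 Hollowpine=12 Ironridge=20 Juniper=6 → close Dunmere (overflow 15)
  24÷4 = 6 each, +1 to first 0
Round 2: Ashgrove=26 Hollowpine=18 Ironridge=26 Juniper=12 → close Ashgrove (overflow 20)
  26÷3 = 8 each, +1 to first 2
Round 3: Hollowpine=27 Ironridge=35 Juniper=20 → close Ironridge (overflow 25)
  35÷2 = 17 each, +1 to first 1
Round 4: Hollowpine=45 Juniper=37 → close Hollowpine (overflow 40)
  45÷1 = 45 each, +1 to first 0

Closure order: Dunmere, Ashgrove, Ironridge, Hollowpine
Last habitat: Juniper with 82 animals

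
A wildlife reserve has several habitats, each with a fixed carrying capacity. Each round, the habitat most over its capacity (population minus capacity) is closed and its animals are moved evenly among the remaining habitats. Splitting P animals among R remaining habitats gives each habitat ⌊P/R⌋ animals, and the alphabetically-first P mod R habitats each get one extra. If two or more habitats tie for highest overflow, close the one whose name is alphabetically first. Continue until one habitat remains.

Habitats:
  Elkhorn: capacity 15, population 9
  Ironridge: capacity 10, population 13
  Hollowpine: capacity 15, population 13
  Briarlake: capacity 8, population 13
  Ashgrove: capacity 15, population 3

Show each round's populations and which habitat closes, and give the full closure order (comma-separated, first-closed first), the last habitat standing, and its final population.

Closure order: Briarlake, Ironridge, Hollowpine, Elkhorn
Last habitat: Ashgrove with 51 animals

Round 1: Ashgrove=3 Briarlake=13 Elkhorn=9 Hollowpine=13 Ironridge=13 → close Briarlake (overflow 5)
  13÷4 = 3 each, +1 to first 1
Round 2: Ashgrove=7 Elkhorn=12 Hollowpine=16 Ironridge=16 → close Ironridge (overflow 6)
  16÷3 = 5 each, +1 to first 1
Round 3: Ashgrove=13 Elkhorn=17 Hollowpine=21 → close Hollowpine (overflow 6)
  21÷2 = 10 each, +1 to first 1
Round 4: Ashgrove=24 Elkhorn=27 → close Elkhorn (overflow 12)
  27÷1 = 27 each, +1 to first 0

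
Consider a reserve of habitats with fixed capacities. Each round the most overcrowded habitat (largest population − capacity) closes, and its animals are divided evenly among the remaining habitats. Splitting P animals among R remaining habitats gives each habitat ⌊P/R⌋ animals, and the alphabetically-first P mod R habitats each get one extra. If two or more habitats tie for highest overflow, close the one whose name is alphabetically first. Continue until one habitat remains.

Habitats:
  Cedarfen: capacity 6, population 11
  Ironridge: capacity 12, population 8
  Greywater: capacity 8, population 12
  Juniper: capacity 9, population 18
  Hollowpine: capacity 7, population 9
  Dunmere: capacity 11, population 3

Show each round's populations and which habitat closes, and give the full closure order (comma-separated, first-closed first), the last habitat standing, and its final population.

Round 1: Cedarfen=11 Dunmere=3 Greywater=12 Hollowpine=9 Ironridge=8 Juniper=18 → close Juniper (overflow 9)
  18÷5 = 3 each, +1 to first 3
Round 2: Cedarfen=15 Dunmere=7 Greywater=16 Hollowpine=12 Ironridge=11 → close Cedarfen (overflow 9)
  15÷4 = 3 each, +1 to first 3
Round 3: Dunmere=11 Greywater=20 Hollowpine=16 Ironridge=14 → close Greywater (overflow 12)
  20÷3 = 6 each, +1 to first 2
Round 4: Dunmere=18 Hollowpine=23 Ironridge=20 → close Hollowpine (overflow 16)
  23÷2 = 11 each, +1 to first 1
Round 5: Dunmere=30 Ironridge=31 → close Dunmere (overflow 19)
  30÷1 = 30 each, +1 to first 0

Closure order: Juniper, Cedarfen, Greywater, Hollowpine, Dunmere
Last habitat: Ironridge with 61 animals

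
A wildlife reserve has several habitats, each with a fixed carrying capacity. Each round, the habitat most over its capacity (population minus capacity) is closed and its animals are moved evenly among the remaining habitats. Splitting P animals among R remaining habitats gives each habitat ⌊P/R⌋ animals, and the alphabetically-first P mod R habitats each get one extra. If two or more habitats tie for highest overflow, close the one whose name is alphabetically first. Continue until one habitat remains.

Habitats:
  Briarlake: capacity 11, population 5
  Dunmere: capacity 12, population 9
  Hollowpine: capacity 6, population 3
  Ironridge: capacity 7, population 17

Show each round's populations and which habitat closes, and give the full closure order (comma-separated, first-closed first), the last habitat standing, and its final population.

Closure order: Ironridge, Dunmere, Hollowpine
Last habitat: Briarlake with 34 animals

Round 1: Briarlake=5 Dunmere=9 Hollowpine=3 Ironridge=17 → close Ironridge (overflow 10)
  17÷3 = 5 each, +1 to first 2
Round 2: Briarlake=11 Dunmere=15 Hollowpine=8 → close Dunmere (overflow 3)
  15÷2 = 7 each, +1 to first 1
Round 3: Briarlake=19 Hollowpine=15 → close Hollowpine (overflow 9)
  15÷1 = 15 each, +1 to first 0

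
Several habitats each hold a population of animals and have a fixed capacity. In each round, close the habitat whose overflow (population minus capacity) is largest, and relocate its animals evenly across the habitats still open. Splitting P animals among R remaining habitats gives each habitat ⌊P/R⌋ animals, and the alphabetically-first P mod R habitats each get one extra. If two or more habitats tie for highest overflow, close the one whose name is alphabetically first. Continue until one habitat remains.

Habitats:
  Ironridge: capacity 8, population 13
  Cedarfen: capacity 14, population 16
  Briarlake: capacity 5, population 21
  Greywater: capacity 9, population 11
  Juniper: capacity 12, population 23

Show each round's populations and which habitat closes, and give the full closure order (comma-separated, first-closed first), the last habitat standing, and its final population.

Round 1: Briarlake=21 Cedarfen=16 Greywater=11 Ironridge=13 Juniper=23 → close Briarlake (overflow 16)
  21÷4 = 5 each, +1 to first 1
Round 2: Cedarfen=22 Greywater=16 Ironridge=18 Juniper=28 → close Juniper (overflow 16)
  28÷3 = 9 each, +1 to first 1
Round 3: Cedarfen=32 Greywater=25 Ironridge=27 → close Ironridge (overflow 19)
  27÷2 = 13 each, +1 to first 1
Round 4: Cedarfen=46 Greywater=38 → close Cedarfen (overflow 32)
  46÷1 = 46 each, +1 to first 0

Closure order: Briarlake, Juniper, Ironridge, Cedarfen
Last habitat: Greywater with 84 animals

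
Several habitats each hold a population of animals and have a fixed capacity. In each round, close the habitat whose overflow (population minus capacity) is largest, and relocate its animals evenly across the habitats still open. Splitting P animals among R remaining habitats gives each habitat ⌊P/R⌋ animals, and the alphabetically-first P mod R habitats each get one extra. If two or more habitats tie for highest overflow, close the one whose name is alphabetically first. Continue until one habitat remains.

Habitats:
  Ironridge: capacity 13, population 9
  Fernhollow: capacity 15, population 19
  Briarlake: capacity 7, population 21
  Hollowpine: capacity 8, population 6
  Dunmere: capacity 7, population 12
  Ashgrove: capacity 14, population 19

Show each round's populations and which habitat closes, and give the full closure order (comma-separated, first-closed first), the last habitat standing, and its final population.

Round 1: Ashgrove=19 Briarlake=21 Dunmere=12 Fernhollow=19 Hollowpine=6 Ironridge=9 → close Briarlake (overflow 14)
  21÷5 = 4 each, +1 to first 1
Round 2: Ashgrove=24 Dunmere=16 Fernhollow=23 Hollowpine=10 Ironridge=13 → close Ashgrove (overflow 10)
  24÷4 = 6 each, +1 to first 0
Round 3: Dunmere=22 Fernhollow=29 Hollowpine=16 Ironridge=19 → close Dunmere (overflow 15)
  22÷3 = 7 each, +1 to first 1
Round 4: Fernhollow=37 Hollowpine=23 Ironridge=26 → close Fernhollow (overflow 22)
  37÷2 = 18 each, +1 to first 1
Round 5: Hollowpine=42 Ironridge=44 → close Hollowpine (overflow 34)
  42÷1 = 42 each, +1 to first 0

Closure order: Briarlake, Ashgrove, Dunmere, Fernhollow, Hollowpine
Last habitat: Ironridge with 86 animals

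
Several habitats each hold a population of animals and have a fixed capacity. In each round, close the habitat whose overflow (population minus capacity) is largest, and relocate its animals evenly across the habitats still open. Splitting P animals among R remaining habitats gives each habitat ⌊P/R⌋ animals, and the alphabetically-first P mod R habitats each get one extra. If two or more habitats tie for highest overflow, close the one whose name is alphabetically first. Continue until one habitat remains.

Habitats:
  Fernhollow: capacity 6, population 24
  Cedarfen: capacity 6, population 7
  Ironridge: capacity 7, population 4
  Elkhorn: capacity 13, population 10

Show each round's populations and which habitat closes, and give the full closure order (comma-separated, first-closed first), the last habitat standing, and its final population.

Closure order: Fernhollow, Cedarfen, Elkhorn
Last habitat: Ironridge with 45 animals

Round 1: Cedarfen=7 Elkhorn=10 Fernhollow=24 Ironridge=4 → close Fernhollow (overflow 18)
  24÷3 = 8 each, +1 to first 0
Round 2: Cedarfen=15 Elkhorn=18 Ironridge=12 → close Cedarfen (overflow 9)
  15÷2 = 7 each, +1 to first 1
Round 3: Elkhorn=26 Ironridge=19 → close Elkhorn (overflow 13)
  26÷1 = 26 each, +1 to first 0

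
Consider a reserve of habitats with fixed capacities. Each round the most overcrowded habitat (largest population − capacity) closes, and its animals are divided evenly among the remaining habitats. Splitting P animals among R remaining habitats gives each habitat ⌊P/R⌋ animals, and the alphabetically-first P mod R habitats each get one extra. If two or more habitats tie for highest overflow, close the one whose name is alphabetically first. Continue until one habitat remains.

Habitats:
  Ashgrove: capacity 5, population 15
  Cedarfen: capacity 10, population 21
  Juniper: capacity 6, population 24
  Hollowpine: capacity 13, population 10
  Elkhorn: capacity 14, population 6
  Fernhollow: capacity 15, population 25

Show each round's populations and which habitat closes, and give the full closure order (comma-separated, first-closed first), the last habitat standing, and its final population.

Closure order: Juniper, Cedarfen, Ashgrove, Fernhollow, Hollowpine
Last habitat: Elkhorn with 101 animals

Round 1: Ashgrove=15 Cedarfen=21 Elkhorn=6 Fernhollow=25 Hollowpine=10 Juniper=24 → close Juniper (overflow 18)
  24÷5 = 4 each, +1 to first 4
Round 2: Ashgrove=20 Cedarfen=26 Elkhorn=11 Fernhollow=30 Hollowpine=14 → close Cedarfen (overflow 16)
  26÷4 = 6 each, +1 to first 2
Round 3: Ashgrove=27 Elkhorn=18 Fernhollow=36 Hollowpine=20 → close Ashgrove (overflow 22)
  27÷3 = 9 each, +1 to first 0
Round 4: Elkhorn=27 Fernhollow=45 Hollowpine=29 → close Fernhollow (overflow 30)
  45÷2 = 22 each, +1 to first 1
Round 5: Elkhorn=50 Hollowpine=51 → close Hollowpine (overflow 38)
  51÷1 = 51 each, +1 to first 0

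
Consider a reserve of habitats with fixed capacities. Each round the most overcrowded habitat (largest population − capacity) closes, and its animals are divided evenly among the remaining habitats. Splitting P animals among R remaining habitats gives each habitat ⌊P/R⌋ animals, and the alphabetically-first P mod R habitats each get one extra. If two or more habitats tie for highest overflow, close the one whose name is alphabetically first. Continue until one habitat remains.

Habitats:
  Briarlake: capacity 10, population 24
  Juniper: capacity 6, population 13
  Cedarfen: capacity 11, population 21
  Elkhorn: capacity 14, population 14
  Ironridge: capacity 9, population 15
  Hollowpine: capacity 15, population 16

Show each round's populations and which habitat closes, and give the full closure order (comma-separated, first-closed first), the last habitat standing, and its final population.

Closure order: Briarlake, Cedarfen, Ironridge, Juniper, Elkhorn
Last habitat: Hollowpine with 103 animals

Round 1: Briarlake=24 Cedarfen=21 Elkhorn=14 Hollowpine=16 Ironridge=15 Juniper=13 → close Briarlake (overflow 14)
  24÷5 = 4 each, +1 to first 4
Round 2: Cedarfen=26 Elkhorn=19 Hollowpine=21 Ironridge=20 Juniper=17 → close Cedarfen (overflow 15)
  26÷4 = 6 each, +1 to first 2
Round 3: Elkhorn=26 Hollowpine=28 Ironridge=26 Juniper=23 → close Ironridge (overflow 17)
  26÷3 = 8 each, +1 to first 2
Round 4: Elkhorn=35 Hollowpine=37 Juniper=31 → close Juniper (overflow 25)
  31÷2 = 15 each, +1 to first 1
Round 5: Elkhorn=51 Hollowpine=52 → close Elkhorn (overflow 37)
  51÷1 = 51 each, +1 to first 0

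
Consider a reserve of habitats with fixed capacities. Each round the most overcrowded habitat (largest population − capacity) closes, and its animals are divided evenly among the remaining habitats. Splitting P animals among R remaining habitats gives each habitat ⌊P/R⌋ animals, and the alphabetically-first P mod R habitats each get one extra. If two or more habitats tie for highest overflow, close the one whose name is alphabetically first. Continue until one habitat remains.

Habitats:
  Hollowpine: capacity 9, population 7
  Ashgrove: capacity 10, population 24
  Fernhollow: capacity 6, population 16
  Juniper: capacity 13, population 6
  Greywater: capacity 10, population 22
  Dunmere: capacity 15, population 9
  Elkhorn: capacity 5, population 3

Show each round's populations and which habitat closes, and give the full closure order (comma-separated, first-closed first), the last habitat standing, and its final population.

Closure order: Ashgrove, Greywater, Fernhollow, Elkhorn, Hollowpine, Dunmere
Last habitat: Juniper with 87 animals

Round 1: Ashgrove=24 Dunmere=9 Elkhorn=3 Fernhollow=16 Greywater=22 Hollowpine=7 Juniper=6 → close Ashgrove (overflow 14)
  24÷6 = 4 each, +1 to first 0
Round 2: Dunmere=13 Elkhorn=7 Fernhollow=20 Greywater=26 Hollowpine=11 Juniper=10 → close Greywater (overflow 16)
  26÷5 = 5 each, +1 to first 1
Round 3: Dunmere=19 Elkhorn=12 Fernhollow=25 Hollowpine=16 Juniper=15 → close Fernhollow (overflow 19)
  25÷4 = 6 each, +1 to first 1
Round 4: Dunmere=26 Elkhorn=18 Hollowpine=22 Juniper=21 → close Elkhorn (overflow 13)
  18÷3 = 6 each, +1 to first 0
Round 5: Dunmere=32 Hollowpine=28 Juniper=27 → close Hollowpine (overflow 19)
  28÷2 = 14 each, +1 to first 0
Round 6: Dunmere=46 Juniper=41 → close Dunmere (overflow 31)
  46÷1 = 46 each, +1 to first 0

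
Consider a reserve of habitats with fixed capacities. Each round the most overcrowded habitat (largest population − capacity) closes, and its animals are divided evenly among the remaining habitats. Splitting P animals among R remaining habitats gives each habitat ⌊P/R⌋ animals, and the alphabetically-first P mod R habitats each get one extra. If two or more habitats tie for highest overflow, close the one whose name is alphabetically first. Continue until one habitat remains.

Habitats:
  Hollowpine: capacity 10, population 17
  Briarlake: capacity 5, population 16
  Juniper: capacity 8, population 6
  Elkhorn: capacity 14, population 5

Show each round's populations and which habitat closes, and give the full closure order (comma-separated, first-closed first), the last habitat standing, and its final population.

Round 1: Briarlake=16 Elkhorn=5 Hollowpine=17 Juniper=6 → close Briarlake (overflow 11)
  16÷3 = 5 each, +1 to first 1
Round 2: Elkhorn=11 Hollowpine=22 Juniper=11 → close Hollowpine (overflow 12)
  22÷2 = 11 each, +1 to first 0
Round 3: Elkhorn=22 Juniper=22 → close Juniper (overflow 14)
  22÷1 = 22 each, +1 to first 0

Closure order: Briarlake, Hollowpine, Juniper
Last habitat: Elkhorn with 44 animals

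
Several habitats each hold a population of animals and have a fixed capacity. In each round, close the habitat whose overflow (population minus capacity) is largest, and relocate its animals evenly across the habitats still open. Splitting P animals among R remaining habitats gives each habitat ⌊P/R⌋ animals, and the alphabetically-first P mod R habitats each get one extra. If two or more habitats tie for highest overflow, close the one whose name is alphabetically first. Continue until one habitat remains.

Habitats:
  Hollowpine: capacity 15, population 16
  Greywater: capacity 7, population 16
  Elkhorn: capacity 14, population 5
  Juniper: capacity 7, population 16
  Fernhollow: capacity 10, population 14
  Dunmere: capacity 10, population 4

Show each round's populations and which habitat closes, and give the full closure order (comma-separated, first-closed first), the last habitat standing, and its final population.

Closure order: Greywater, Juniper, Fernhollow, Hollowpine, Dunmere
Last habitat: Elkhorn with 71 animals

Round 1: Dunmere=4 Elkhorn=5 Fernhollow=14 Greywater=16 Hollowpine=16 Juniper=16 → close Greywater (overflow 9)
  16÷5 = 3 each, +1 to first 1
Round 2: Dunmere=8 Elkhorn=8 Fernhollow=17 Hollowpine=19 Juniper=19 → close Juniper (overflow 12)
  19÷4 = 4 each, +1 to first 3
Round 3: Dunmere=13 Elkhorn=13 Fernhollow=22 Hollowpine=23 → close Fernhollow (overflow 12)
  22÷3 = 7 each, +1 to first 1
Round 4: Dunmere=21 Elkhorn=20 Hollowpine=30 → close Hollowpine (overflow 15)
  30÷2 = 15 each, +1 to first 0
Round 5: Dunmere=36 Elkhorn=35 → close Dunmere (overflow 26)
  36÷1 = 36 each, +1 to first 0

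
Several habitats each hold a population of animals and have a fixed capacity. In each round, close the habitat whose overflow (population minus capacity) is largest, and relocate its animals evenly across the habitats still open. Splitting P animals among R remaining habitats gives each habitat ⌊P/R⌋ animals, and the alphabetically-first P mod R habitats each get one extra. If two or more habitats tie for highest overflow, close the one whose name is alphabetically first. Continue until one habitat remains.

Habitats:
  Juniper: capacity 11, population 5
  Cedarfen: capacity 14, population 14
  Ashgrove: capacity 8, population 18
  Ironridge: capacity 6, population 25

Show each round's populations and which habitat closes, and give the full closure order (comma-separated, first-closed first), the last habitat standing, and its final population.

Closure order: Ironridge, Ashgrove, Cedarfen
Last habitat: Juniper with 62 animals

Round 1: Ashgrove=18 Cedarfen=14 Ironridge=25 Juniper=5 → close Ironridge (overflow 19)
  25÷3 = 8 each, +1 to first 1
Round 2: Ashgrove=27 Cedarfen=22 Juniper=13 → close Ashgrove (overflow 19)
  27÷2 = 13 each, +1 to first 1
Round 3: Cedarfen=36 Juniper=26 → close Cedarfen (overflow 22)
  36÷1 = 36 each, +1 to first 0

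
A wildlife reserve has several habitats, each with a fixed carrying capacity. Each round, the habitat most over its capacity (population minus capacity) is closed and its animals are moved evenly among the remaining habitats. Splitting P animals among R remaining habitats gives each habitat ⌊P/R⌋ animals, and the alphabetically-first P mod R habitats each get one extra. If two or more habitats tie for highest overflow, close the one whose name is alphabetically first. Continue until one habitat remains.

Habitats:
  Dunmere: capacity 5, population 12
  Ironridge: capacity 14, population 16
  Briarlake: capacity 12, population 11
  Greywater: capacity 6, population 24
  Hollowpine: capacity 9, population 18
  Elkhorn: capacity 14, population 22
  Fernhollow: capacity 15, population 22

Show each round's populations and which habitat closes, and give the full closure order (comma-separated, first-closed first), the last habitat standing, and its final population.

Round 1: Briarlake=11 Dunmere=12 Elkhorn=22 Fernhollow=22 Greywater=24 Hollowpine=18 Ironridge=16 → close Greywater (overflow 18)
  24÷6 = 4 each, +1 to first 0
Round 2: Briarlake=15 Dunmere=16 Elkhorn=26 Fernhollow=26 Hollowpine=22 Ironridge=20 → close Hollowpine (overflow 13)
  22÷5 = 4 each, +1 to first 2
Round 3: Briarlake=20 Dunmere=21 Elkhorn=30 Fernhollow=30 Ironridge=24 → close Dunmere (overflow 16)
  21÷4 = 5 each, +1 to first 1
Round 4: Briarlake=26 Elkhorn=35 Fernhollow=35 Ironridge=29 → close Elkhorn (overflow 21)
  35÷3 = 11 each, +1 to first 2
Round 5: Briarlake=38 Fernhollow=47 Ironridge=40 → close Fernhollow (overflow 32)
  47÷2 = 23 each, +1 to first 1
Round 6: Briarlake=62 Ironridge=63 → close Briarlake (overflow 50)
  62÷1 = 62 each, +1 to first 0

Closure order: Greywater, Hollowpine, Dunmere, Elkhorn, Fernhollow, Briarlake
Last habitat: Ironridge with 125 animals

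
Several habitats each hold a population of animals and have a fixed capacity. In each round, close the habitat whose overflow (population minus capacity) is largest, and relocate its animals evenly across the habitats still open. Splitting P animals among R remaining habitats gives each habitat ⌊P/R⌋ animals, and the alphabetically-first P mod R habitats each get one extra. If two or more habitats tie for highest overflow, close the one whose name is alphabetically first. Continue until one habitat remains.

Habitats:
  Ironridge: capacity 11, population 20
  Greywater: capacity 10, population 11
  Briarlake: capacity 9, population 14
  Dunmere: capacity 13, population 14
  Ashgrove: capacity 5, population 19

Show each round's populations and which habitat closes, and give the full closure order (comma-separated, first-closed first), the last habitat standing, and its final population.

Round 1: Ashgrove=19 Briarlake=14 Dunmere=14 Greywater=11 Ironridge=20 → close Ashgrove (overflow 14)
  19÷4 = 4 each, +1 to first 3
Round 2: Briarlake=19 Dunmere=19 Greywater=16 Ironridge=24 → close Ironridge (overflow 13)
  24÷3 = 8 each, +1 to first 0
Round 3: Briarlake=27 Dunmere=27 Greywater=24 → close Briarlake (overflow 18)
  27÷2 = 13 each, +1 to first 1
Round 4: Dunmere=41 Greywater=37 → close Dunmere (overflow 28)
  41÷1 = 41 each, +1 to first 0

Closure order: Ashgrove, Ironridge, Briarlake, Dunmere
Last habitat: Greywater with 78 animals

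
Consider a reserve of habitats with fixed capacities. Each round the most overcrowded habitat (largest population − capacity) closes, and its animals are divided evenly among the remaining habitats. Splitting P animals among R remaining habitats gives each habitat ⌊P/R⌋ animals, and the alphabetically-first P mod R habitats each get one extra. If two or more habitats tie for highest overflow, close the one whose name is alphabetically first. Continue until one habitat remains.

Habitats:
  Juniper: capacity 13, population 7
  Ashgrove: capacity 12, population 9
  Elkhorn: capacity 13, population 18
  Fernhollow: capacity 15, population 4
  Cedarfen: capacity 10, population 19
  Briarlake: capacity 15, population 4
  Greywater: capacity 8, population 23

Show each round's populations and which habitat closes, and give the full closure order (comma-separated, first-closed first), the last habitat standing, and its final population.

Round 1: Ashgrove=9 Briarlake=4 Cedarfen=19 Elkhorn=18 Fernhollow=4 Greywater=23 Juniper=7 → close Greywater (overflow 15)
  23÷6 = 3 each, +1 to first 5
Round 2: Ashgrove=13 Briarlake=8 Cedarfen=23 Elkhorn=22 Fernhollow=8 Juniper=10 → close Cedarfen (overflow 13)
  23÷5 = 4 each, +1 to first 3
Round 3: Ashgrove=18 Briarlake=13 Elkhorn=27 Fernhollow=12 Juniper=14 → close Elkhorn (overflow 14)
  27÷4 = 6 each, +1 to first 3
Round 4: Ashgrove=25 Briarlake=20 Fernhollow=19 Juniper=20 → close Ashgrove (overflow 13)
  25÷3 = 8 each, +1 to first 1
Round 5: Briarlake=29 Fernhollow=27 Juniper=28 → close Juniper (overflow 15)
  28÷2 = 14 each, +1 to first 0
Round 6: Briarlake=43 Fernhollow=41 → close Briarlake (overflow 28)
  43÷1 = 43 each, +1 to first 0

Closure order: Greywater, Cedarfen, Elkhorn, Ashgrove, Juniper, Briarlake
Last habitat: Fernhollow with 84 animals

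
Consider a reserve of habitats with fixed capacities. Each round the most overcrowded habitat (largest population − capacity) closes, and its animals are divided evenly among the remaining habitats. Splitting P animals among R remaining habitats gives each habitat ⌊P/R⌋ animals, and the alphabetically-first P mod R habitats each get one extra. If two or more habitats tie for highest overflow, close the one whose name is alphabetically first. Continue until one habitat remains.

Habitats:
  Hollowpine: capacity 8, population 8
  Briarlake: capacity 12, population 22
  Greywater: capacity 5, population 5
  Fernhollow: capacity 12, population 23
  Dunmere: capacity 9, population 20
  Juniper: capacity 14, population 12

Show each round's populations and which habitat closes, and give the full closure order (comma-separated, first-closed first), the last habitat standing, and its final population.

Round 1: Briarlake=22 Dunmere=20 Fernhollow=23 Greywater=5 Hollowpine=8 Juniper=12 → close Dunmere (overflow 11)
  20÷5 = 4 each, +1 to first 0
Round 2: Briarlake=26 Fernhollow=27 Greywater=9 Hollowpine=12 Juniper=16 → close Fernhollow (overflow 15)
  27÷4 = 6 each, +1 to first 3
Round 3: Briarlake=33 Greywater=16 Hollowpine=19 Juniper=22 → close Briarlake (overflow 21)
  33÷3 = 11 each, +1 to first 0
Round 4: Greywater=27 Hollowpine=30 Juniper=33 → close Greywater (overflow 22)
  27÷2 = 13 each, +1 to first 1
Round 5: Hollowpine=44 Juniper=46 → close Hollowpine (overflow 36)
  44÷1 = 44 each, +1 to first 0

Closure order: Dunmere, Fernhollow, Briarlake, Greywater, Hollowpine
Last habitat: Juniper with 90 animals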